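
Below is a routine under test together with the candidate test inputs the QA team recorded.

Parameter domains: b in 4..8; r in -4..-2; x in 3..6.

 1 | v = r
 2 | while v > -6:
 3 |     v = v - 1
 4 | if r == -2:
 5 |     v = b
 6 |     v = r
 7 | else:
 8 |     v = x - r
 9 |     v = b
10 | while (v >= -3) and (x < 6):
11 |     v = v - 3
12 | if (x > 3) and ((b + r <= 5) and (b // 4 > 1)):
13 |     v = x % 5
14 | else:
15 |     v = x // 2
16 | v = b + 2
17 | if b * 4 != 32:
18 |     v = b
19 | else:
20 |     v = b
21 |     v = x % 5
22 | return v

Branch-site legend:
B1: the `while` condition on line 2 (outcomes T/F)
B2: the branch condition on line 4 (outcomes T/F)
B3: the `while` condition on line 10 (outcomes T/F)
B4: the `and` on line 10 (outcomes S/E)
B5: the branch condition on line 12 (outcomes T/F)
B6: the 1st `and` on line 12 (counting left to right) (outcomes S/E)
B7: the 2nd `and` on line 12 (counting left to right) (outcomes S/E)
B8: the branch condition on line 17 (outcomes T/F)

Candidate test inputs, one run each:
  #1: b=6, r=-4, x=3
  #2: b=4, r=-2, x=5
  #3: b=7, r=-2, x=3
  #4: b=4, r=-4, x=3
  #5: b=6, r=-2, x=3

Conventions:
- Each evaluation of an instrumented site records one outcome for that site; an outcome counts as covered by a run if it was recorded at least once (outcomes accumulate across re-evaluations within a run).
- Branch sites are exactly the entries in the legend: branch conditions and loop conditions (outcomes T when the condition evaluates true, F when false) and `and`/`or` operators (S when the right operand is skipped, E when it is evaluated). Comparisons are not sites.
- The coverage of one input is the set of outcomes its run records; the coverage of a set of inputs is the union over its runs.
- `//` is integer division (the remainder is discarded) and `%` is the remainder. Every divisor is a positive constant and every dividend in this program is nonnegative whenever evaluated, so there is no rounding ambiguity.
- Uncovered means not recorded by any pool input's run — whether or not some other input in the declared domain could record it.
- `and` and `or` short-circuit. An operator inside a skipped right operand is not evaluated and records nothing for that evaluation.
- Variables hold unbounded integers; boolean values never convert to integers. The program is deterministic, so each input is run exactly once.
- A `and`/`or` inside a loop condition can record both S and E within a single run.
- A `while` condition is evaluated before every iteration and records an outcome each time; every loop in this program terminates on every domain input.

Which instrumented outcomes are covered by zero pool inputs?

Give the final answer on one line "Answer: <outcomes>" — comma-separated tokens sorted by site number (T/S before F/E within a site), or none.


test 1 (b=6, r=-4, x=3) hits B1=T, B1=F, B2=F, B3=T, B3=F, B4=S, B4=E, B5=F, B6=S, B8=T
test 2 (b=4, r=-2, x=5) hits B1=T, B1=F, B2=T, B3=T, B3=F, B4=S, B4=E, B5=F, B6=E, B7=E, B8=T
test 3 (b=7, r=-2, x=3) hits B1=T, B1=F, B2=T, B3=T, B3=F, B4=S, B4=E, B5=F, B6=S, B8=T
test 4 (b=4, r=-4, x=3) hits B1=T, B1=F, B2=F, B3=T, B3=F, B4=S, B4=E, B5=F, B6=S, B8=T
test 5 (b=6, r=-2, x=3) hits B1=T, B1=F, B2=T, B3=T, B3=F, B4=S, B4=E, B5=F, B6=S, B8=T
union over the pool: B1=T, B1=F, B2=T, B2=F, B3=T, B3=F, B4=S, B4=E, B5=F, B6=S, B6=E, B7=E, B8=T
uncovered (3 of 16): B5=T, B7=S, B8=F
Answer: B5=T, B7=S, B8=F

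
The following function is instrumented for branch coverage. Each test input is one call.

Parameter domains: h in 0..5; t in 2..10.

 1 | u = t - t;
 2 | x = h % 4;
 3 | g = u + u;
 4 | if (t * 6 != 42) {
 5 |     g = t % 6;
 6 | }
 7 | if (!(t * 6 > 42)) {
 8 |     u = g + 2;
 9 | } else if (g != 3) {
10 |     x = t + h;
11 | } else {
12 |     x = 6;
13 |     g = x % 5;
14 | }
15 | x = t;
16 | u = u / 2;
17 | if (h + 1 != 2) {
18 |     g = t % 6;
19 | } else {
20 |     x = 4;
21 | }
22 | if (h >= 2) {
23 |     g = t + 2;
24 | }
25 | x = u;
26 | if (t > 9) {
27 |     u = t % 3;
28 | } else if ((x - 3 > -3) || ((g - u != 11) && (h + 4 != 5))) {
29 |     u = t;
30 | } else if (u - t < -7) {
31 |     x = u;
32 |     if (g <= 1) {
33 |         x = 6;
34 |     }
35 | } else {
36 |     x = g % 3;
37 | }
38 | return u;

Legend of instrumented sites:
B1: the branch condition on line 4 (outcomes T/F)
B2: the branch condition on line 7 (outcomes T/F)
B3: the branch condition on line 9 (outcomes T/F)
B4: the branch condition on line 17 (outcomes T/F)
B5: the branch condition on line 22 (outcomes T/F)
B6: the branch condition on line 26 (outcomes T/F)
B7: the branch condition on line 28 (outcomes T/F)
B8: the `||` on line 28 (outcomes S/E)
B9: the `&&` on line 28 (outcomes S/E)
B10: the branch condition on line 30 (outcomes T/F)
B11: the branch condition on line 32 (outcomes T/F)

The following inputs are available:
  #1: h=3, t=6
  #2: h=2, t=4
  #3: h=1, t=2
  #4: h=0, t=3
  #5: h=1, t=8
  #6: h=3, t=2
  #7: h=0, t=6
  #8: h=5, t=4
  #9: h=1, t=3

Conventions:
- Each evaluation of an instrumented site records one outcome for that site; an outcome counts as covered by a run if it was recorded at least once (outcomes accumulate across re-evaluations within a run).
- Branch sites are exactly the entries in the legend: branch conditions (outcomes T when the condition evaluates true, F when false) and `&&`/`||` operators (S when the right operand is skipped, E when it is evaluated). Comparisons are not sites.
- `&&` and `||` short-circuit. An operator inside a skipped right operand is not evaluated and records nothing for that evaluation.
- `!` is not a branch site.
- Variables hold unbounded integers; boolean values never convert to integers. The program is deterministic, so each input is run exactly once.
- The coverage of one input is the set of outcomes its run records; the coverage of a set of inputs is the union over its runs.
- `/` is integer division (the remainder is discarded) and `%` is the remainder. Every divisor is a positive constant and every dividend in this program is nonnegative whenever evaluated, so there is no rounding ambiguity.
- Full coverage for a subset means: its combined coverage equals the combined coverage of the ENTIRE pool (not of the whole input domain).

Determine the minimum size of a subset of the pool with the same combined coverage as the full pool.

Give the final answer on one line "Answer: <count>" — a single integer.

input #1 (h=3, t=6): covers B1=T, B2=T, B4=T, B5=T, B6=F, B7=T, B8=S
input #2 (h=2, t=4): covers B1=T, B2=T, B4=T, B5=T, B6=F, B7=T, B8=S
input #3 (h=1, t=2): covers B1=T, B2=T, B4=F, B5=F, B6=F, B7=T, B8=S
input #4 (h=0, t=3): covers B1=T, B2=T, B4=T, B5=F, B6=F, B7=T, B8=S
input #5 (h=1, t=8): covers B1=T, B2=F, B3=T, B4=F, B5=F, B6=F, B7=F, B8=E, B9=E, B10=T, B11=F
input #6 (h=3, t=2): covers B1=T, B2=T, B4=T, B5=T, B6=F, B7=T, B8=S
input #7 (h=0, t=6): covers B1=T, B2=T, B4=T, B5=F, B6=F, B7=T, B8=S
input #8 (h=5, t=4): covers B1=T, B2=T, B4=T, B5=T, B6=F, B7=T, B8=S
input #9 (h=1, t=3): covers B1=T, B2=T, B4=F, B5=F, B6=F, B7=T, B8=S
union over all inputs: B1=T, B2=T, B2=F, B3=T, B4=T, B4=F, B5=T, B5=F, B6=F, B7=T, B7=F, B8=S, B8=E, B9=E, B10=T, B11=F (16 outcomes)
every size-1 subset falls short of the 16 outcomes (best: 11/16)
size 2: inputs {1, 5} cover all 16 outcomes, and no lexicographically smaller subset of this size does

Answer: 2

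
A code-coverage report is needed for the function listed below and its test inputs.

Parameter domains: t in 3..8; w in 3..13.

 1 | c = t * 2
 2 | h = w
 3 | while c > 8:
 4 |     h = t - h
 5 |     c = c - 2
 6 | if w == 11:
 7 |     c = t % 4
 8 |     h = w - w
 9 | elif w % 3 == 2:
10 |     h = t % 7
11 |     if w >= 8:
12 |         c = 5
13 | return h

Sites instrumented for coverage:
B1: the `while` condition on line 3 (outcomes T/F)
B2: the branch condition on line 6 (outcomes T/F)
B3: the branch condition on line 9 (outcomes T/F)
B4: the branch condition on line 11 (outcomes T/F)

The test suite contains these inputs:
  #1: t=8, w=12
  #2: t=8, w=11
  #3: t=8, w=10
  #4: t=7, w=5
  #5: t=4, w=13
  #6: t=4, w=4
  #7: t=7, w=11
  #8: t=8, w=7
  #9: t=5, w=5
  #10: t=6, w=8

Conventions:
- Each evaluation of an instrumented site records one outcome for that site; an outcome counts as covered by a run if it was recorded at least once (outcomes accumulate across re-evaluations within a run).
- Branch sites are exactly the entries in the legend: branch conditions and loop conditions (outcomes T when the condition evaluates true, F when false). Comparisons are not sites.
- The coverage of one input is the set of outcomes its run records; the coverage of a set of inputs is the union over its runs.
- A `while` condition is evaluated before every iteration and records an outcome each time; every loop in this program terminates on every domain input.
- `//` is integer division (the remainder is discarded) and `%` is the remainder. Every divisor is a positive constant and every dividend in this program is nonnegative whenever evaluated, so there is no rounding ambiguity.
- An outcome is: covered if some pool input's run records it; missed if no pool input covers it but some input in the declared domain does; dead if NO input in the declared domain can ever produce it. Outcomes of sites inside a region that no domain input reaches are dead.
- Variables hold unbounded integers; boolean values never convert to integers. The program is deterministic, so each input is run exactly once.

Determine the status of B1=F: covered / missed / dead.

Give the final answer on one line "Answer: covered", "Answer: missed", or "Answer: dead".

B1=F is recorded by pool input(s) 1, 2, 3, 4, 5, 6, 7, 8, 9, 10 -> covered

Answer: covered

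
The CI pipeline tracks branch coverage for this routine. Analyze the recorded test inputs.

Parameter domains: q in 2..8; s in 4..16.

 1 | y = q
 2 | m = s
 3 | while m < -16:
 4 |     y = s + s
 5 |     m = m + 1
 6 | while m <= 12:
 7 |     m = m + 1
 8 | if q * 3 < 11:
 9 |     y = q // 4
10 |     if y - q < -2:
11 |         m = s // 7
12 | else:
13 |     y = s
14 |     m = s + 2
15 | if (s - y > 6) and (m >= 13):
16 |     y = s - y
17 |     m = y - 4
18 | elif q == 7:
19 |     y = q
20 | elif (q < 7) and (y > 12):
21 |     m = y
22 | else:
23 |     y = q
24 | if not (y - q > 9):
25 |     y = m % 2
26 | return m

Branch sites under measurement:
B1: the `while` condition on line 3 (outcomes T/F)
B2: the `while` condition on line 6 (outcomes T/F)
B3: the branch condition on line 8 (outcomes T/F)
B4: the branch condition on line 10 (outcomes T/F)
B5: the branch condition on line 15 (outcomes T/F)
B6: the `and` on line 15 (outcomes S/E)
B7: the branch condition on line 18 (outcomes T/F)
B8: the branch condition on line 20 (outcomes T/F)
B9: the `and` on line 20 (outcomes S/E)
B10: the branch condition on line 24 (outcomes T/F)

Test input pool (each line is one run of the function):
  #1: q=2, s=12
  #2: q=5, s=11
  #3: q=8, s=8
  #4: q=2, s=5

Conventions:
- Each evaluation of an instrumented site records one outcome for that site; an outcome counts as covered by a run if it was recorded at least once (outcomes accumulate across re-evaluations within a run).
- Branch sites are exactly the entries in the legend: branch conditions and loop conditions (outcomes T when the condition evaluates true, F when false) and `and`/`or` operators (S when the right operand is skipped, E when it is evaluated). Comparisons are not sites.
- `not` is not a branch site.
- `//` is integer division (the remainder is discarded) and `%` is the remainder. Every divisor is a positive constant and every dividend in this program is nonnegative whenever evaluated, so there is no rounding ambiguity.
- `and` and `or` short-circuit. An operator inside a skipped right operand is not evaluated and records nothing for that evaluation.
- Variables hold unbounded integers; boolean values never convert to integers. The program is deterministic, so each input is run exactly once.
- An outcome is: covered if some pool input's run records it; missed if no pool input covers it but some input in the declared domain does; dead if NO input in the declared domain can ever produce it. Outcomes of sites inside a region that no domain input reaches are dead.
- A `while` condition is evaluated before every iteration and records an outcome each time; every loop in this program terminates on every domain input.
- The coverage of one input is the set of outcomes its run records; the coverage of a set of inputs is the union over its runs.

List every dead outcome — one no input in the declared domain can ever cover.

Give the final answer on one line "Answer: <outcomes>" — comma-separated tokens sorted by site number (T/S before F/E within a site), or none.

exhaustive pass over the 91-input domain:
  B1=T: unreachable across the whole domain -> dead
  reachable outcomes have witnesses, e.g. B1=F (e.g. q=2, s=4), B2=T (e.g. q=2, s=4), B2=F (e.g. q=2, s=4), B3=T (e.g. q=2, s=4)

Answer: B1=T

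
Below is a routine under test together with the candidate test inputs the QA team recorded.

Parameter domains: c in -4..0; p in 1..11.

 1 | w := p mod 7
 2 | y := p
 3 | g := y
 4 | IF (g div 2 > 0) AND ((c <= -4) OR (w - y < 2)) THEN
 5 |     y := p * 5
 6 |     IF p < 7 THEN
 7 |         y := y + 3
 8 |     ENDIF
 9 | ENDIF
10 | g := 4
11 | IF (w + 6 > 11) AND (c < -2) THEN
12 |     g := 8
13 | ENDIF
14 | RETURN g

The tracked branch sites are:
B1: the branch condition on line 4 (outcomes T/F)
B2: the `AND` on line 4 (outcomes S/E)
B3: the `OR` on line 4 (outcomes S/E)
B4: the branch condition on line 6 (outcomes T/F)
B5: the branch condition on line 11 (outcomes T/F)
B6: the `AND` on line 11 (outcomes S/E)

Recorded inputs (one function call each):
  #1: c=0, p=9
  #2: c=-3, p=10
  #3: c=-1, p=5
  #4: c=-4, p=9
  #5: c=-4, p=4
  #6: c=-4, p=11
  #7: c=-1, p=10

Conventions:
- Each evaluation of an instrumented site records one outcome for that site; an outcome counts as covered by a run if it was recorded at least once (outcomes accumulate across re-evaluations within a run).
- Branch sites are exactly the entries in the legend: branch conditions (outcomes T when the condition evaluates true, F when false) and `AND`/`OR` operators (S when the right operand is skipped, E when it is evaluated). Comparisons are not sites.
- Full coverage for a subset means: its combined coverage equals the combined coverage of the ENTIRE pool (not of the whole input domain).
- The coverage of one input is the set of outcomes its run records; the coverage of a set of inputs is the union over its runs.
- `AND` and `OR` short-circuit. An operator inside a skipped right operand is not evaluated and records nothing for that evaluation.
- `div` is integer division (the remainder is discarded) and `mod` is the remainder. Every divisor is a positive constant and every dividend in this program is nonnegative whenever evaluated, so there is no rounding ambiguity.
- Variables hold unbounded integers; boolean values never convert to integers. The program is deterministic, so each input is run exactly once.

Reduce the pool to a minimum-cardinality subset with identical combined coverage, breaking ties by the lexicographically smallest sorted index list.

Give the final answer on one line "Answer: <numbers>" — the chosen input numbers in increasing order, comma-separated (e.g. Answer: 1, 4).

#1 (c=0, p=9) -> B2->E, B3->E, B1->T, B4->F, B6->S, B5->F; covered: B1=T, B2=E, B3=E, B4=F, B5=F, B6=S
#2 (c=-3, p=10) -> B2->E, B3->E, B1->T, B4->F, B6->S, B5->F; covered: B1=T, B2=E, B3=E, B4=F, B5=F, B6=S
#3 (c=-1, p=5) -> B2->E, B3->E, B1->T, B4->T, B6->S, B5->F; covered: B1=T, B2=E, B3=E, B4=T, B5=F, B6=S
#4 (c=-4, p=9) -> B2->E, B3->S, B1->T, B4->F, B6->S, B5->F; covered: B1=T, B2=E, B3=S, B4=F, B5=F, B6=S
#5 (c=-4, p=4) -> B2->E, B3->S, B1->T, B4->T, B6->S, B5->F; covered: B1=T, B2=E, B3=S, B4=T, B5=F, B6=S
#6 (c=-4, p=11) -> B2->E, B3->S, B1->T, B4->F, B6->S, B5->F; covered: B1=T, B2=E, B3=S, B4=F, B5=F, B6=S
#7 (c=-1, p=10) -> B2->E, B3->E, B1->T, B4->F, B6->S, B5->F; covered: B1=T, B2=E, B3=E, B4=F, B5=F, B6=S
pool-wide coverage (8 outcomes): B1=T, B2=E, B3=S, B3=E, B4=T, B4=F, B5=F, B6=S
checked all size-1 subsets: none covers 8 outcomes (max 6/8)
the canonical winner is {1, 5}: size 2, full 8-outcome coverage, earliest index list among size-2 covers

Answer: 1, 5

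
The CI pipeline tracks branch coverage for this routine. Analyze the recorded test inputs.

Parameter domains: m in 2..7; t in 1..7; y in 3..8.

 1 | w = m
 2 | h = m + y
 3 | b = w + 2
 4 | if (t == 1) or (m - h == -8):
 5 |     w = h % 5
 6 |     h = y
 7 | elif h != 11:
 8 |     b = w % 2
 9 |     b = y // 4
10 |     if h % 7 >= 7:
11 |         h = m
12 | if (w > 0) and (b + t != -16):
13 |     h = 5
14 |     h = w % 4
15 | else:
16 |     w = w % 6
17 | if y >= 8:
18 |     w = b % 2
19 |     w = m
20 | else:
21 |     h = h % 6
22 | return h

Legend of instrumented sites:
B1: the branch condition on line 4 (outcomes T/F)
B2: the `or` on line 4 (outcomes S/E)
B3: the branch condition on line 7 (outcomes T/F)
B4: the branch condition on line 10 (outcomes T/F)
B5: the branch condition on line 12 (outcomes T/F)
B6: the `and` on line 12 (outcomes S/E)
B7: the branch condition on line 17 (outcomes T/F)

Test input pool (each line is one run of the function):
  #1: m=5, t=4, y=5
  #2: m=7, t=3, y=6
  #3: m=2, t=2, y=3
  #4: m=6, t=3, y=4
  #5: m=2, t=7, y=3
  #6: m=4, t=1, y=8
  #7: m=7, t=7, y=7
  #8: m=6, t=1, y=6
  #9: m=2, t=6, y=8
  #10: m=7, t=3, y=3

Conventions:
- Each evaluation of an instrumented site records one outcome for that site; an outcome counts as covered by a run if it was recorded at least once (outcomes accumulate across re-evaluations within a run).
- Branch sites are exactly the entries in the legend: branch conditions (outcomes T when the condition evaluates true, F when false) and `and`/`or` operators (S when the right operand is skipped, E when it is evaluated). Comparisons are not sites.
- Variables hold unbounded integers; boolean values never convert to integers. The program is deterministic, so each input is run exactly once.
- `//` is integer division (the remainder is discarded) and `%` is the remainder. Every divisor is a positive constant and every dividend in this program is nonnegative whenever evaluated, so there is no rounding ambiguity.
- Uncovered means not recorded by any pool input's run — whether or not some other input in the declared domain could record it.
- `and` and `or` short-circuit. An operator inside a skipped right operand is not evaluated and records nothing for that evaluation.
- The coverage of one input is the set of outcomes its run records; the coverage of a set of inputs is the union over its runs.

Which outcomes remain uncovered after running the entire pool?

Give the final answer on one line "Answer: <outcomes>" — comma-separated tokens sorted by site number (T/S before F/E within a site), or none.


run #1 (m=5, t=4, y=5) runs B2->E, B1->F, B3->T, B4->F, B6->E, B5->T, B7->F; records B1=F, B2=E, B3=T, B4=F, B5=T, B6=E, B7=F
run #2 (m=7, t=3, y=6) runs B2->E, B1->F, B3->T, B4->F, B6->E, B5->T, B7->F; records B1=F, B2=E, B3=T, B4=F, B5=T, B6=E, B7=F
run #3 (m=2, t=2, y=3) runs B2->E, B1->F, B3->T, B4->F, B6->E, B5->T, B7->F; records B1=F, B2=E, B3=T, B4=F, B5=T, B6=E, B7=F
run #4 (m=6, t=3, y=4) runs B2->E, B1->F, B3->T, B4->F, B6->E, B5->T, B7->F; records B1=F, B2=E, B3=T, B4=F, B5=T, B6=E, B7=F
run #5 (m=2, t=7, y=3) runs B2->E, B1->F, B3->T, B4->F, B6->E, B5->T, B7->F; records B1=F, B2=E, B3=T, B4=F, B5=T, B6=E, B7=F
run #6 (m=4, t=1, y=8) runs B2->S, B1->T, B6->E, B5->T, B7->T; records B1=T, B2=S, B5=T, B6=E, B7=T
run #7 (m=7, t=7, y=7) runs B2->E, B1->F, B3->T, B4->F, B6->E, B5->T, B7->F; records B1=F, B2=E, B3=T, B4=F, B5=T, B6=E, B7=F
run #8 (m=6, t=1, y=6) runs B2->S, B1->T, B6->E, B5->T, B7->F; records B1=T, B2=S, B5=T, B6=E, B7=F
run #9 (m=2, t=6, y=8) runs B2->E, B1->T, B6->S, B5->F, B7->T; records B1=T, B2=E, B5=F, B6=S, B7=T
run #10 (m=7, t=3, y=3) runs B2->E, B1->F, B3->T, B4->F, B6->E, B5->T, B7->F; records B1=F, B2=E, B3=T, B4=F, B5=T, B6=E, B7=F
union over the pool: B1=T, B1=F, B2=S, B2=E, B3=T, B4=F, B5=T, B5=F, B6=S, B6=E, B7=T, B7=F
uncovered (2 of 14): B3=F, B4=T
Answer: B3=F, B4=T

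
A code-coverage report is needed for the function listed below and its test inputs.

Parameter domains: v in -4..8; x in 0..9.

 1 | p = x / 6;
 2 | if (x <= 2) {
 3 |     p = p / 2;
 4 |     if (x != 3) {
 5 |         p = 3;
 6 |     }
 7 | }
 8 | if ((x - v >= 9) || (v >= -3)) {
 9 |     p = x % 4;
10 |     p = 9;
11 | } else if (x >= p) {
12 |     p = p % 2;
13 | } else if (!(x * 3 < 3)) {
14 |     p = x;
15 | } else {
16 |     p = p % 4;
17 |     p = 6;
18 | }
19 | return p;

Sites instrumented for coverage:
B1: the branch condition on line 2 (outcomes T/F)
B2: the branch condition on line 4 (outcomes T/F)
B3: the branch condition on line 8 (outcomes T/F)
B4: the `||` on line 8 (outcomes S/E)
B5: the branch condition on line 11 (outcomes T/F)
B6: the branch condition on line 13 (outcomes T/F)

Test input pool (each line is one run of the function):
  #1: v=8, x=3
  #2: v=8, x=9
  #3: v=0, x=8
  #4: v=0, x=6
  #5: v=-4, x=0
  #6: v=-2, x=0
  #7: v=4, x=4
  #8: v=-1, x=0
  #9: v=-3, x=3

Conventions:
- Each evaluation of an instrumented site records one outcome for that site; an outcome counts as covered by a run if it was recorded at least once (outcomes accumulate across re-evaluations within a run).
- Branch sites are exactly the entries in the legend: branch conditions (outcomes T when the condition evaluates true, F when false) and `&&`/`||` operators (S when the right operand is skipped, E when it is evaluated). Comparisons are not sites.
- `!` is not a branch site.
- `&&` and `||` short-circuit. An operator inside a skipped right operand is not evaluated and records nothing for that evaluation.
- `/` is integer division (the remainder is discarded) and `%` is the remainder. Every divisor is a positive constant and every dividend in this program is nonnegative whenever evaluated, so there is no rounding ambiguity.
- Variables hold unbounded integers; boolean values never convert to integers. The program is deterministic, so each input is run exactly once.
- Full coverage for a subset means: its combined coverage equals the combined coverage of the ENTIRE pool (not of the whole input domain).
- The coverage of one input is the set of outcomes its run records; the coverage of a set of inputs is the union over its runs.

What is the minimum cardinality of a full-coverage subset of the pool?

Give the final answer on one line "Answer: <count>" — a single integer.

test 1 (v=8, x=3) fires B1->F, B4->E, B3->T; hits B1=F, B3=T, B4=E
test 2 (v=8, x=9) fires B1->F, B4->E, B3->T; hits B1=F, B3=T, B4=E
test 3 (v=0, x=8) fires B1->F, B4->E, B3->T; hits B1=F, B3=T, B4=E
test 4 (v=0, x=6) fires B1->F, B4->E, B3->T; hits B1=F, B3=T, B4=E
test 5 (v=-4, x=0) fires B1->T, B2->T, B4->E, B3->F, B5->F, B6->F; hits B1=T, B2=T, B3=F, B4=E, B5=F, B6=F
test 6 (v=-2, x=0) fires B1->T, B2->T, B4->E, B3->T; hits B1=T, B2=T, B3=T, B4=E
test 7 (v=4, x=4) fires B1->F, B4->E, B3->T; hits B1=F, B3=T, B4=E
test 8 (v=-1, x=0) fires B1->T, B2->T, B4->E, B3->T; hits B1=T, B2=T, B3=T, B4=E
test 9 (v=-3, x=3) fires B1->F, B4->E, B3->T; hits B1=F, B3=T, B4=E
union over all inputs: B1=T, B1=F, B2=T, B3=T, B3=F, B4=E, B5=F, B6=F (8 outcomes)
checked all size-1 subsets: none covers 8 outcomes (max 6/8)
at size 2, {1, 5} reaches all 8 outcomes; every lexicographically earlier size-2 subset fails

Answer: 2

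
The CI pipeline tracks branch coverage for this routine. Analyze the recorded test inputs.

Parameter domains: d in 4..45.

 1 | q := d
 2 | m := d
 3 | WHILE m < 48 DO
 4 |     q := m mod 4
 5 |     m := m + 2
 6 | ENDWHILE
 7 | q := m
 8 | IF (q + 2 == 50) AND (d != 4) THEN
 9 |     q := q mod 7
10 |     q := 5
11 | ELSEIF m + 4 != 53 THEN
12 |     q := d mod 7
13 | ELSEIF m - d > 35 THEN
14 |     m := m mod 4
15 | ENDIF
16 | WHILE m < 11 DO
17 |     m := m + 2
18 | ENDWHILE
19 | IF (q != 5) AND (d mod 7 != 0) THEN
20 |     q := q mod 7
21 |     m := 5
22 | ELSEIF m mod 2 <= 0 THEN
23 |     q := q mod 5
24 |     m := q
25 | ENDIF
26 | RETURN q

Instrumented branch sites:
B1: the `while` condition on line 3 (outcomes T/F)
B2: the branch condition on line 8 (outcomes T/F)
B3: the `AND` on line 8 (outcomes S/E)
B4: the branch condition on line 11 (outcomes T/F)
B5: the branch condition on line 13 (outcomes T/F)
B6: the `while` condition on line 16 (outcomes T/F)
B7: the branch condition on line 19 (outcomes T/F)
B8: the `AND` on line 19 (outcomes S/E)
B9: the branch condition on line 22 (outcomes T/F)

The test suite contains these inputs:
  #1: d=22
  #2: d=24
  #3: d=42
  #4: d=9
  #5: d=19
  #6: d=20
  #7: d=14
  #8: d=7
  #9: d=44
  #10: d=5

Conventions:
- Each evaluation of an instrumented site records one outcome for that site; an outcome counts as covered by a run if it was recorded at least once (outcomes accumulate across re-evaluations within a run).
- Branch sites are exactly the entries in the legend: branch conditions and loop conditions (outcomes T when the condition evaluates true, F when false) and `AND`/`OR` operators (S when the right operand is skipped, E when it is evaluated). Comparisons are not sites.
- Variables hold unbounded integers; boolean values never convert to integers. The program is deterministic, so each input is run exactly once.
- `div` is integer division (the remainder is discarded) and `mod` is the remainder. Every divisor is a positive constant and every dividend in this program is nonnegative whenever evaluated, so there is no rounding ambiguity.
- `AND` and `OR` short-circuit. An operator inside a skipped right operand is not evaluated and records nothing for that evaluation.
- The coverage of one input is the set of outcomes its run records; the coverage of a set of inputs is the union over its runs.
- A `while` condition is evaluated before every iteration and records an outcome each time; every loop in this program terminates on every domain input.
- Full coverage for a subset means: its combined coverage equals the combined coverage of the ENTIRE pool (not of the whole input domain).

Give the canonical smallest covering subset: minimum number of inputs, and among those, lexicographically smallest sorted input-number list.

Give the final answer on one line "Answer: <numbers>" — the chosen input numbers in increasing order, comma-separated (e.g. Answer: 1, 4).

input #1, d=22: events B1->T, B1->T, B1->T, B1->T, B1->T, B1->T, B1->T, B1->T, B1->T, B1->T, B1->T, B1->T, B1->T, B1->F, ...; outcomes B1=T, B1=F, B2=T, B3=E, B6=F, B7=F, B8=S, B9=T
input #2, d=24: events B1->T, B1->T, B1->T, B1->T, B1->T, B1->T, B1->T, B1->T, B1->T, B1->T, B1->T, B1->T, B1->F, B3->E, ...; outcomes B1=T, B1=F, B2=T, B3=E, B6=F, B7=F, B8=S, B9=T
input #3, d=42: events B1->T, B1->T, B1->T, B1->F, B3->E, B2->T, B6->F, B8->S, B7->F, B9->T; outcomes B1=T, B1=F, B2=T, B3=E, B6=F, B7=F, B8=S, B9=T
input #4, d=9: events B1->T, B1->T, B1->T, B1->T, B1->T, B1->T, B1->T, B1->T, B1->T, B1->T, B1->T, B1->T, B1->T, B1->T, ...; outcomes B1=T, B1=F, B2=F, B3=S, B4=F, B5=T, B6=T, B6=F, B7=T, B8=E
input #5, d=19: events B1->T, B1->T, B1->T, B1->T, B1->T, B1->T, B1->T, B1->T, B1->T, B1->T, B1->T, B1->T, B1->T, B1->T, ...; outcomes B1=T, B1=F, B2=F, B3=S, B4=F, B5=F, B6=F, B7=T, B8=E
input #6, d=20: events B1->T, B1->T, B1->T, B1->T, B1->T, B1->T, B1->T, B1->T, B1->T, B1->T, B1->T, B1->T, B1->T, B1->T, ...; outcomes B1=T, B1=F, B2=T, B3=E, B6=F, B7=F, B8=S, B9=T
input #7, d=14: events B1->T, B1->T, B1->T, B1->T, B1->T, B1->T, B1->T, B1->T, B1->T, B1->T, B1->T, B1->T, B1->T, B1->T, ...; outcomes B1=T, B1=F, B2=T, B3=E, B6=F, B7=F, B8=S, B9=T
input #8, d=7: events B1->T, B1->T, B1->T, B1->T, B1->T, B1->T, B1->T, B1->T, B1->T, B1->T, B1->T, B1->T, B1->T, B1->T, ...; outcomes B1=T, B1=F, B2=F, B3=S, B4=F, B5=T, B6=T, B6=F, B7=F, B8=E, B9=F
input #9, d=44: events B1->T, B1->T, B1->F, B3->E, B2->T, B6->F, B8->S, B7->F, B9->T; outcomes B1=T, B1=F, B2=T, B3=E, B6=F, B7=F, B8=S, B9=T
input #10, d=5: events B1->T, B1->T, B1->T, B1->T, B1->T, B1->T, B1->T, B1->T, B1->T, B1->T, B1->T, B1->T, B1->T, B1->T, ...; outcomes B1=T, B1=F, B2=F, B3=S, B4=F, B5=T, B6=T, B6=F, B7=T, B8=E
union over all inputs: B1=T, B1=F, B2=T, B2=F, B3=S, B3=E, B4=F, B5=T, B5=F, B6=T, B6=F, B7=T, B7=F, B8=S, B8=E, B9=T, B9=F (17 outcomes)
no size-1 subset reaches all 17 outcomes (best union: 11/17)
no size-2 subset reaches all 17 outcomes (best union: 15/17)
at size 3, {1, 5, 8} reaches all 17 outcomes; every lexicographically earlier size-3 subset fails

Answer: 1, 5, 8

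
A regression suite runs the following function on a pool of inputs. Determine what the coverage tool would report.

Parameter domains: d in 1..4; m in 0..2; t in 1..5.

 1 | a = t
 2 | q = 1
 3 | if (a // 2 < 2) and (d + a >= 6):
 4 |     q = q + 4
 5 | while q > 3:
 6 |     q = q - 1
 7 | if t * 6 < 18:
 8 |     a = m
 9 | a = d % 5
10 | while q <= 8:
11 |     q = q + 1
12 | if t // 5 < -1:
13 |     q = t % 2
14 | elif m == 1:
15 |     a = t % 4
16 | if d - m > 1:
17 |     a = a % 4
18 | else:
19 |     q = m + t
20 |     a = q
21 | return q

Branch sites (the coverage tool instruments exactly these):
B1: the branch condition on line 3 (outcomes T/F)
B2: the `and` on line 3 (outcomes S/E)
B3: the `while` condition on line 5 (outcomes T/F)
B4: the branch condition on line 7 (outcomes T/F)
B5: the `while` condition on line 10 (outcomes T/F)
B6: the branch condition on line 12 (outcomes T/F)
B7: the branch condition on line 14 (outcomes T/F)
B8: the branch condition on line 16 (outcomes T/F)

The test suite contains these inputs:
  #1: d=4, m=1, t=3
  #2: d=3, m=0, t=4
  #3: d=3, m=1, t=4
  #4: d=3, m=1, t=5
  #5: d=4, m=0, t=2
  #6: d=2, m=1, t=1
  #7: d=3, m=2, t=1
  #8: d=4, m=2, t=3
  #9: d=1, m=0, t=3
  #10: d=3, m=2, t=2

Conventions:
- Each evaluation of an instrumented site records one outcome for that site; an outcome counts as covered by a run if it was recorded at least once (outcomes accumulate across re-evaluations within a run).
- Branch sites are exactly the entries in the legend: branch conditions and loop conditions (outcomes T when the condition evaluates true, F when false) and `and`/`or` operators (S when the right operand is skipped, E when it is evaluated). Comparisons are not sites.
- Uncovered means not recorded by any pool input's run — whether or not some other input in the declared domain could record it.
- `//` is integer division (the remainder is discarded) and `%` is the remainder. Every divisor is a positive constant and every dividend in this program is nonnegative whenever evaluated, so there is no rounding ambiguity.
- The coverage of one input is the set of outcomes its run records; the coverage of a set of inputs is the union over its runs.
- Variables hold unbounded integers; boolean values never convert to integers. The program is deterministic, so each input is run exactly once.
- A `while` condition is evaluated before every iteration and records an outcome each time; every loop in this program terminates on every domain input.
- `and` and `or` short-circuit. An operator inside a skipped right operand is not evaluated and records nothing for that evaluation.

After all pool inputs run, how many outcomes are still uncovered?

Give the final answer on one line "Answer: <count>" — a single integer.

#1 (d=4, m=1, t=3) -> B2->E, B1->T, B3->T, B3->T, B3->F, B4->F, B5->T, B5->T, B5->T, B5->T, B5->T, B5->T, B5->F, B6->F, ...; covered: B1=T, B2=E, B3=T, B3=F, B4=F, B5=T, B5=F, B6=F, B7=T, B8=T
#2 (d=3, m=0, t=4) -> B2->S, B1->F, B3->F, B4->F, B5->T, B5->T, B5->T, B5->T, B5->T, B5->T, B5->T, B5->T, B5->F, B6->F, ...; covered: B1=F, B2=S, B3=F, B4=F, B5=T, B5=F, B6=F, B7=F, B8=T
#3 (d=3, m=1, t=4) -> B2->S, B1->F, B3->F, B4->F, B5->T, B5->T, B5->T, B5->T, B5->T, B5->T, B5->T, B5->T, B5->F, B6->F, ...; covered: B1=F, B2=S, B3=F, B4=F, B5=T, B5=F, B6=F, B7=T, B8=T
#4 (d=3, m=1, t=5) -> B2->S, B1->F, B3->F, B4->F, B5->T, B5->T, B5->T, B5->T, B5->T, B5->T, B5->T, B5->T, B5->F, B6->F, ...; covered: B1=F, B2=S, B3=F, B4=F, B5=T, B5=F, B6=F, B7=T, B8=T
#5 (d=4, m=0, t=2) -> B2->E, B1->T, B3->T, B3->T, B3->F, B4->T, B5->T, B5->T, B5->T, B5->T, B5->T, B5->T, B5->F, B6->F, ...; covered: B1=T, B2=E, B3=T, B3=F, B4=T, B5=T, B5=F, B6=F, B7=F, B8=T
#6 (d=2, m=1, t=1) -> B2->E, B1->F, B3->F, B4->T, B5->T, B5->T, B5->T, B5->T, B5->T, B5->T, B5->T, B5->T, B5->F, B6->F, ...; covered: B1=F, B2=E, B3=F, B4=T, B5=T, B5=F, B6=F, B7=T, B8=F
#7 (d=3, m=2, t=1) -> B2->E, B1->F, B3->F, B4->T, B5->T, B5->T, B5->T, B5->T, B5->T, B5->T, B5->T, B5->T, B5->F, B6->F, ...; covered: B1=F, B2=E, B3=F, B4=T, B5=T, B5=F, B6=F, B7=F, B8=F
#8 (d=4, m=2, t=3) -> B2->E, B1->T, B3->T, B3->T, B3->F, B4->F, B5->T, B5->T, B5->T, B5->T, B5->T, B5->T, B5->F, B6->F, ...; covered: B1=T, B2=E, B3=T, B3=F, B4=F, B5=T, B5=F, B6=F, B7=F, B8=T
#9 (d=1, m=0, t=3) -> B2->E, B1->F, B3->F, B4->F, B5->T, B5->T, B5->T, B5->T, B5->T, B5->T, B5->T, B5->T, B5->F, B6->F, ...; covered: B1=F, B2=E, B3=F, B4=F, B5=T, B5=F, B6=F, B7=F, B8=F
#10 (d=3, m=2, t=2) -> B2->E, B1->F, B3->F, B4->T, B5->T, B5->T, B5->T, B5->T, B5->T, B5->T, B5->T, B5->T, B5->F, B6->F, ...; covered: B1=F, B2=E, B3=F, B4=T, B5=T, B5=F, B6=F, B7=F, B8=F
union over the pool: B1=T, B1=F, B2=S, B2=E, B3=T, B3=F, B4=T, B4=F, B5=T, B5=F, B6=F, B7=T, B7=F, B8=T, B8=F
uncovered (1 of 16): B6=T

Answer: 1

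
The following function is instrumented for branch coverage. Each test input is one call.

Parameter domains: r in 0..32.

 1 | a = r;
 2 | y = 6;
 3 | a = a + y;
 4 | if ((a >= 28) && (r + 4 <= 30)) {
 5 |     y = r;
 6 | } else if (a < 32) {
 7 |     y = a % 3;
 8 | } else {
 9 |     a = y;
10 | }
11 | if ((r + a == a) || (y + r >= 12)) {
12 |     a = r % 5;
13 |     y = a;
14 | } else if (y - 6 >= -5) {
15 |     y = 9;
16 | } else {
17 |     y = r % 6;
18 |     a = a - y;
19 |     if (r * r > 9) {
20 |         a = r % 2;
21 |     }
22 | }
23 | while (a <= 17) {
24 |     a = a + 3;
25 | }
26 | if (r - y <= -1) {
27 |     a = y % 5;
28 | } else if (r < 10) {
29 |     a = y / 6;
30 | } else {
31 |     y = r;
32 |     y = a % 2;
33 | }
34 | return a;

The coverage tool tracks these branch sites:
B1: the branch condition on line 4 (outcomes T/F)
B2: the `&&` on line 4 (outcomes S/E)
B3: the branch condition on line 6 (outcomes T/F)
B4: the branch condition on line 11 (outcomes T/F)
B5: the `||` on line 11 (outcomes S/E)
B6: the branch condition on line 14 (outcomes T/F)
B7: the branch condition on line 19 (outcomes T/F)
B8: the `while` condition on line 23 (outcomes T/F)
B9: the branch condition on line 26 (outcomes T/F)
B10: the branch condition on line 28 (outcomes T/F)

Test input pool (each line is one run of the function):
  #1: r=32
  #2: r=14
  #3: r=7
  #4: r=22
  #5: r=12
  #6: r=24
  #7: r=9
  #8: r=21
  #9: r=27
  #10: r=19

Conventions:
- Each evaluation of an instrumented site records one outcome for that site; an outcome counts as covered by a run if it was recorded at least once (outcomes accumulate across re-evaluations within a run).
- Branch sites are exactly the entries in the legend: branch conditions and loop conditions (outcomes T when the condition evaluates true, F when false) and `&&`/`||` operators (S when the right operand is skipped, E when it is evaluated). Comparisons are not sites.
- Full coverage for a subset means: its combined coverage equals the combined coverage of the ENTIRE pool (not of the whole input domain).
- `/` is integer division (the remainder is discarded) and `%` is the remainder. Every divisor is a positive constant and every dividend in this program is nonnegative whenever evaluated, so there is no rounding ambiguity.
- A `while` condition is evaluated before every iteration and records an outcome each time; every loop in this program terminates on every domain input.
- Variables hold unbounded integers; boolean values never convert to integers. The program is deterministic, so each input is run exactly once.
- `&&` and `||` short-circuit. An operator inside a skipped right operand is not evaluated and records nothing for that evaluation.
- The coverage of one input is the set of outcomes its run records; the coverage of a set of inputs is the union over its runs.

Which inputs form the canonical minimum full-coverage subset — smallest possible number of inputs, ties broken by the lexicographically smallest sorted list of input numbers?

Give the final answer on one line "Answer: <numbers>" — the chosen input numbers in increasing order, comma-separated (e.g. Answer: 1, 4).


#1 (r=32) -> covered: B1=F, B2=E, B3=F, B4=T, B5=E, B8=T, B8=F, B9=F, B10=F
#2 (r=14) -> covered: B1=F, B2=S, B3=T, B4=T, B5=E, B8=T, B8=F, B9=F, B10=F
#3 (r=7) -> covered: B1=F, B2=S, B3=T, B4=F, B5=E, B6=T, B8=T, B8=F, B9=T
#4 (r=22) -> covered: B1=T, B2=E, B4=T, B5=E, B8=T, B8=F, B9=F, B10=F
#5 (r=12) -> covered: B1=F, B2=S, B3=T, B4=T, B5=E, B8=T, B8=F, B9=F, B10=F
#6 (r=24) -> covered: B1=T, B2=E, B4=T, B5=E, B8=T, B8=F, B9=F, B10=F
#7 (r=9) -> covered: B1=F, B2=S, B3=T, B4=F, B5=E, B6=F, B7=T, B8=T, B8=F, B9=F, B10=T
#8 (r=21) -> covered: B1=F, B2=S, B3=T, B4=T, B5=E, B8=T, B8=F, B9=F, B10=F
#9 (r=27) -> covered: B1=F, B2=E, B3=F, B4=T, B5=E, B8=T, B8=F, B9=F, B10=F
#10 (r=19) -> covered: B1=F, B2=S, B3=T, B4=T, B5=E, B8=T, B8=F, B9=F, B10=F
together the pool reaches 18 outcomes: B1=T, B1=F, B2=S, B2=E, B3=T, B3=F, B4=T, B4=F, B5=E, B6=T, B6=F, B7=T, B8=T, B8=F, B9=T, B9=F, B10=T, B10=F
every size-1 subset falls short of the 18 outcomes (best: 11/18)
every size-2 subset falls short of the 18 outcomes (best: 15/18)
every size-3 subset falls short of the 18 outcomes (best: 17/18)
inputs {1, 3, 4, 7} (size 4) cover everything; no size-4 subset with a lexicographically smaller index list covers all 18
Answer: 1, 3, 4, 7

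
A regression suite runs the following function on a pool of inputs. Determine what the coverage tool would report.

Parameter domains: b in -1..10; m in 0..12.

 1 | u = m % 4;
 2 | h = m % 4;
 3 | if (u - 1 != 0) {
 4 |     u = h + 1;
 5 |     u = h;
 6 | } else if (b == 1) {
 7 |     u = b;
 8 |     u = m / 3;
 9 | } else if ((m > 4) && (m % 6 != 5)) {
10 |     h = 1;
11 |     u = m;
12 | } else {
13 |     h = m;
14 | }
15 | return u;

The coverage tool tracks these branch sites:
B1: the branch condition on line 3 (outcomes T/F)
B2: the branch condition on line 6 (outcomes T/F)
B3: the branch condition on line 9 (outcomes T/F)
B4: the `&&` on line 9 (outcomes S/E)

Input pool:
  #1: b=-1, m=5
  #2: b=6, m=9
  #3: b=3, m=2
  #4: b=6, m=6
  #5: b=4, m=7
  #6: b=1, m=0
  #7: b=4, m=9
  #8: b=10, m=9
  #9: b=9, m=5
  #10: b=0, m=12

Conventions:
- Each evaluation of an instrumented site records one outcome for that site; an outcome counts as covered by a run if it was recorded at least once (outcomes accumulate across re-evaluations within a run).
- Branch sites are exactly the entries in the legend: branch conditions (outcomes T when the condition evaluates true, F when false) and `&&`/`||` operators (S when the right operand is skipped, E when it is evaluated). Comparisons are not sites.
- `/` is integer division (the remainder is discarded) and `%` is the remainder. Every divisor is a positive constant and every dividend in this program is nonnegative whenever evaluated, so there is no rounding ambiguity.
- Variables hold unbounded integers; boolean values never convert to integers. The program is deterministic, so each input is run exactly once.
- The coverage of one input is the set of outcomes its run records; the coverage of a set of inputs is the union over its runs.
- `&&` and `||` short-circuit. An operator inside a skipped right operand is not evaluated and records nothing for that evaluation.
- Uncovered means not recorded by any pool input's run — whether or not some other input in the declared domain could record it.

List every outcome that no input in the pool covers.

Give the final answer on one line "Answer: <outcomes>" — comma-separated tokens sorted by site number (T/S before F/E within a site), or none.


test 1 (b=-1, m=5) fires B1->F, B2->F, B4->E, B3->F; hits B1=F, B2=F, B3=F, B4=E
test 2 (b=6, m=9) fires B1->F, B2->F, B4->E, B3->T; hits B1=F, B2=F, B3=T, B4=E
test 3 (b=3, m=2) fires B1->T; hits B1=T
test 4 (b=6, m=6) fires B1->T; hits B1=T
test 5 (b=4, m=7) fires B1->T; hits B1=T
test 6 (b=1, m=0) fires B1->T; hits B1=T
test 7 (b=4, m=9) fires B1->F, B2->F, B4->E, B3->T; hits B1=F, B2=F, B3=T, B4=E
test 8 (b=10, m=9) fires B1->F, B2->F, B4->E, B3->T; hits B1=F, B2=F, B3=T, B4=E
test 9 (b=9, m=5) fires B1->F, B2->F, B4->E, B3->F; hits B1=F, B2=F, B3=F, B4=E
test 10 (b=0, m=12) fires B1->T; hits B1=T
union over the pool: B1=T, B1=F, B2=F, B3=T, B3=F, B4=E
uncovered (2 of 8): B2=T, B4=S
Answer: B2=T, B4=S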